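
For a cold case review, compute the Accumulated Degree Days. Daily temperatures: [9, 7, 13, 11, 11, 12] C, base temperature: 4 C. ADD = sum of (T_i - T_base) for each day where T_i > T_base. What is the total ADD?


Computing ADD day by day:
Day 1: max(0, 9 - 4) = 5
Day 2: max(0, 7 - 4) = 3
Day 3: max(0, 13 - 4) = 9
Day 4: max(0, 11 - 4) = 7
Day 5: max(0, 11 - 4) = 7
Day 6: max(0, 12 - 4) = 8
Total ADD = 39

39


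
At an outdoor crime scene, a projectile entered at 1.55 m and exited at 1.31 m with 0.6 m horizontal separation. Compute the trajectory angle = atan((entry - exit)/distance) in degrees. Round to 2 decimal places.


Bullet trajectory angle:
Height difference = 1.55 - 1.31 = 0.24 m
angle = atan(0.24 / 0.6)
angle = atan(0.4)
angle = 21.80 degrees

21.80


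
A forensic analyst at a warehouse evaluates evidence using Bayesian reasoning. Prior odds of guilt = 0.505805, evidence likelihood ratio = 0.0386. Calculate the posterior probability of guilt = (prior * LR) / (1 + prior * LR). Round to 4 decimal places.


Bayesian evidence evaluation:
Posterior odds = prior_odds * LR = 0.505805 * 0.0386 = 0.01952407
Posterior probability = posterior_odds / (1 + posterior_odds)
= 0.01952407 / (1 + 0.01952407)
= 0.01952407 / 1.01952407
= 0.0192

0.0192


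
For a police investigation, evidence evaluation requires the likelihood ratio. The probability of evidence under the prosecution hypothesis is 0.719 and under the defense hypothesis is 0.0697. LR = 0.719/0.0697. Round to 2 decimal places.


Likelihood ratio calculation:
LR = P(E|Hp) / P(E|Hd)
LR = 0.719 / 0.0697
LR = 10.32

10.32


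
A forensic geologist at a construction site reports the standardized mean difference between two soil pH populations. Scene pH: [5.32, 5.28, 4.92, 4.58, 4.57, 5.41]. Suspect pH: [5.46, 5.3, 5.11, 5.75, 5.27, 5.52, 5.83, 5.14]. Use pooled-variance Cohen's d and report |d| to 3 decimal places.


Pooled-variance Cohen's d for soil pH comparison:
Scene mean = 30.08 / 6 = 5.013333
Suspect mean = 43.38 / 8 = 5.4225
Scene sample variance s_s^2 = 0.143107
Suspect sample variance s_c^2 = 0.071421
Pooled variance = ((n_s-1)*s_s^2 + (n_c-1)*s_c^2) / (n_s + n_c - 2) = 0.10129
Pooled SD = sqrt(0.10129) = 0.318261
Mean difference = -0.409167
|d| = |-0.409167| / 0.318261 = 1.286

1.286


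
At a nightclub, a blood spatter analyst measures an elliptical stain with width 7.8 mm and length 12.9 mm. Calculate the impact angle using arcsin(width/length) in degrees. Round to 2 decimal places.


Blood spatter impact angle calculation:
width / length = 7.8 / 12.9 = 0.604651
angle = arcsin(0.604651)
angle = 37.20 degrees

37.20


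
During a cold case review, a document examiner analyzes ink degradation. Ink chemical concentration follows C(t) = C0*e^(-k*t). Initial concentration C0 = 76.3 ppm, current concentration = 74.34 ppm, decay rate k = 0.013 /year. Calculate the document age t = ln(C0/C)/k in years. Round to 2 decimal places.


Document age estimation:
C0/C = 76.3 / 74.34 = 1.026365
ln(C0/C) = 0.026023
t = 0.026023 / 0.013 = 2.00 years

2.00


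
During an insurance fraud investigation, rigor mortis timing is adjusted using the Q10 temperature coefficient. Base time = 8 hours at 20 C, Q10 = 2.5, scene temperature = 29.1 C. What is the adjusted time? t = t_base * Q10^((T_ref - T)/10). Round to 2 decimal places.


Rigor mortis time adjustment:
Exponent = (T_ref - T_actual) / 10 = (20 - 29.1) / 10 = -0.91
Q10 factor = 2.5^-0.91 = 0.43438
t_adjusted = 8 * 0.43438 = 3.48 hours

3.48


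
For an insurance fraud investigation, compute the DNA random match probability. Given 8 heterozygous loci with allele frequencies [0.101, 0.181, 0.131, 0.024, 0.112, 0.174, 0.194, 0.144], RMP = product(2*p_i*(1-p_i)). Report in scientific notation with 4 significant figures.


Computing RMP for 8 loci:
Locus 1: 2 * 0.101 * 0.899 = 0.181598
Locus 2: 2 * 0.181 * 0.819 = 0.296478
Locus 3: 2 * 0.131 * 0.869 = 0.227678
Locus 4: 2 * 0.024 * 0.976 = 0.046848
Locus 5: 2 * 0.112 * 0.888 = 0.198912
Locus 6: 2 * 0.174 * 0.826 = 0.287448
Locus 7: 2 * 0.194 * 0.806 = 0.312728
Locus 8: 2 * 0.144 * 0.856 = 0.246528
RMP = 2.531e-06

2.531e-06


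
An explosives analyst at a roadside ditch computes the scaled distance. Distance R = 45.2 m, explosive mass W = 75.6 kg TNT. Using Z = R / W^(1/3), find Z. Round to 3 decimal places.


Scaled distance calculation:
W^(1/3) = 75.6^(1/3) = 4.228379
Z = R / W^(1/3) = 45.2 / 4.228379
Z = 10.690 m/kg^(1/3)

10.690


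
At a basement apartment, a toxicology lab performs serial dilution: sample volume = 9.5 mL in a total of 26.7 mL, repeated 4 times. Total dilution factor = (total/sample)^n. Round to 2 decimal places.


Dilution factor calculation:
Single dilution = V_total / V_sample = 26.7 / 9.5 ≈ 2.810526
Number of dilutions = 4
Total DF = (26.7 / 9.5)^4 (full precision, rounded at the end) = 62.40

62.40


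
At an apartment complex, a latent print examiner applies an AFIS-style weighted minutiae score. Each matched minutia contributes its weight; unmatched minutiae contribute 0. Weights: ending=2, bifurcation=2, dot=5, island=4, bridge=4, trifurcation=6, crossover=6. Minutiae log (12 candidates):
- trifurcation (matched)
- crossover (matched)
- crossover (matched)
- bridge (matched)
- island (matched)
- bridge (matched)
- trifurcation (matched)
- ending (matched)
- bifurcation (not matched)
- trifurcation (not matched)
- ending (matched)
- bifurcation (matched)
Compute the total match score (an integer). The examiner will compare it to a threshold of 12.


Weighted minutiae match score:
  trifurcation: matched, +6 (running total 6)
  crossover: matched, +6 (running total 12)
  crossover: matched, +6 (running total 18)
  bridge: matched, +4 (running total 22)
  island: matched, +4 (running total 26)
  bridge: matched, +4 (running total 30)
  trifurcation: matched, +6 (running total 36)
  ending: matched, +2 (running total 38)
  bifurcation: not matched, +0
  trifurcation: not matched, +0
  ending: matched, +2 (running total 40)
  bifurcation: matched, +2 (running total 42)
Total score = 42
Threshold = 12; verdict = identification

42


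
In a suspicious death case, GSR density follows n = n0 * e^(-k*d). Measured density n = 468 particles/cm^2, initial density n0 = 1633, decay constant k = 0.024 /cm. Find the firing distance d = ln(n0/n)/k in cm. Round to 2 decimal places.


GSR distance calculation:
n0/n = 1633 / 468 = 3.489316
ln(n0/n) = 1.249706
d = 1.249706 / 0.024 = 52.07 cm

52.07


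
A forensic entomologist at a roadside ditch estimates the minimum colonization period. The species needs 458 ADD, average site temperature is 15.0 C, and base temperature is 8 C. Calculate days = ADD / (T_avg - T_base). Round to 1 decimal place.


Insect development time:
Effective temperature = avg_temp - T_base = 15.0 - 8 = 7.0 C
Days = ADD / effective_temp = 458 / 7.0 = 65.4 days

65.4


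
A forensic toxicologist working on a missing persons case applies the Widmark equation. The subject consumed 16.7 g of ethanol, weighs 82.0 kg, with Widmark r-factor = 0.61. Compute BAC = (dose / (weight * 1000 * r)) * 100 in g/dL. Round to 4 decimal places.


Applying the Widmark formula:
BAC = (dose_g / (body_wt * 1000 * r)) * 100
Denominator = 82.0 * 1000 * 0.61 = 50020
BAC = (16.7 / 50020) * 100
BAC = 0.0334 g/dL

0.0334


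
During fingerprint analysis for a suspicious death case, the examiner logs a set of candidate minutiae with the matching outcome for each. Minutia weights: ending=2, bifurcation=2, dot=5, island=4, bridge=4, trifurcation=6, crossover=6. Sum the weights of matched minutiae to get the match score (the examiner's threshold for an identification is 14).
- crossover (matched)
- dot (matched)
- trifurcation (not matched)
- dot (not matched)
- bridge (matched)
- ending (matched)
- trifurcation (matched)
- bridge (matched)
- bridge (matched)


Weighted minutiae match score:
  crossover: matched, +6 (running total 6)
  dot: matched, +5 (running total 11)
  trifurcation: not matched, +0
  dot: not matched, +0
  bridge: matched, +4 (running total 15)
  ending: matched, +2 (running total 17)
  trifurcation: matched, +6 (running total 23)
  bridge: matched, +4 (running total 27)
  bridge: matched, +4 (running total 31)
Total score = 31
Threshold = 14; verdict = identification

31


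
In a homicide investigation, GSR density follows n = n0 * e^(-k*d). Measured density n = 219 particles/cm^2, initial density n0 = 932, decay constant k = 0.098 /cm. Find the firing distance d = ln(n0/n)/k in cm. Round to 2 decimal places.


GSR distance calculation:
n0/n = 932 / 219 = 4.255708
ln(n0/n) = 1.448261
d = 1.448261 / 0.098 = 14.78 cm

14.78


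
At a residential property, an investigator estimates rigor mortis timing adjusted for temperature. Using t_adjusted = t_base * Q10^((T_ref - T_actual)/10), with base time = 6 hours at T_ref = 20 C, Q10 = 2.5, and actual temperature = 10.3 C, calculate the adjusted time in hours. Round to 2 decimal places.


Rigor mortis time adjustment:
Exponent = (T_ref - T_actual) / 10 = (20 - 10.3) / 10 = 0.97
Q10 factor = 2.5^0.97 = 2.43221
t_adjusted = 6 * 2.43221 = 14.59 hours

14.59


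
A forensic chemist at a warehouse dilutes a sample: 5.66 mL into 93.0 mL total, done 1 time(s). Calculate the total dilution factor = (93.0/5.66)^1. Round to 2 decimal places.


Dilution factor calculation:
Single dilution = V_total / V_sample = 93.0 / 5.66 ≈ 16.431095
Number of dilutions = 1
Total DF = (93.0 / 5.66)^1 (full precision, rounded at the end) = 16.43

16.43


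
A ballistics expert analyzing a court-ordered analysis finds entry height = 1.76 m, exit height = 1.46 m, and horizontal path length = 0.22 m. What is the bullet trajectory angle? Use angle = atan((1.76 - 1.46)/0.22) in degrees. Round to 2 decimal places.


Bullet trajectory angle:
Height difference = 1.76 - 1.46 = 0.3 m
angle = atan(0.3 / 0.22)
angle = atan(1.363636)
angle = 53.75 degrees

53.75


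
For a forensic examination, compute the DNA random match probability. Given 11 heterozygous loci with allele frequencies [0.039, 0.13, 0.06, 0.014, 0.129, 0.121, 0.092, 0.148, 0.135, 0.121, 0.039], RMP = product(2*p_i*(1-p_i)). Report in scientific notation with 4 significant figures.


Computing RMP for 11 loci:
Locus 1: 2 * 0.039 * 0.961 = 0.074958
Locus 2: 2 * 0.13 * 0.87 = 0.2262
Locus 3: 2 * 0.06 * 0.94 = 0.1128
Locus 4: 2 * 0.014 * 0.986 = 0.027608
Locus 5: 2 * 0.129 * 0.871 = 0.224718
Locus 6: 2 * 0.121 * 0.879 = 0.212718
Locus 7: 2 * 0.092 * 0.908 = 0.167072
Locus 8: 2 * 0.148 * 0.852 = 0.252192
Locus 9: 2 * 0.135 * 0.865 = 0.23355
Locus 10: 2 * 0.121 * 0.879 = 0.212718
Locus 11: 2 * 0.039 * 0.961 = 0.074958
RMP = 3.960e-10

3.960e-10


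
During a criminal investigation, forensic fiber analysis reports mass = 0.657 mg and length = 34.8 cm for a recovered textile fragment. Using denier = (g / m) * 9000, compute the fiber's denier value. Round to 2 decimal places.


Denier calculation:
Mass in grams = 0.657 mg / 1000 = 0.000657 g
Length in meters = 34.8 cm / 100 = 0.348 m
Linear density = mass / length = 0.000657 / 0.348 = 0.00188793 g/m
Denier = (g/m) * 9000 = 0.00188793 * 9000 = 16.99

16.99


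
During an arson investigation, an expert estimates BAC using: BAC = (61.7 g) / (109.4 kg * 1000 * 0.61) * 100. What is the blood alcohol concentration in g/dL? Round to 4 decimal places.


Applying the Widmark formula:
BAC = (dose_g / (body_wt * 1000 * r)) * 100
Denominator = 109.4 * 1000 * 0.61 = 66734
BAC = (61.7 / 66734) * 100
BAC = 0.0925 g/dL

0.0925


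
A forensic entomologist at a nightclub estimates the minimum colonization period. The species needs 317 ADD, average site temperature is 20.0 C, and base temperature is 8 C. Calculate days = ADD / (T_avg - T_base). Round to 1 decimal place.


Insect development time:
Effective temperature = avg_temp - T_base = 20.0 - 8 = 12.0 C
Days = ADD / effective_temp = 317 / 12.0 = 26.4 days

26.4


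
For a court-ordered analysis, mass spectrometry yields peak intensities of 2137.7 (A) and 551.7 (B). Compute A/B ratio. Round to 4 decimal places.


Spectral peak ratio:
Peak A = 2137.7 counts
Peak B = 551.7 counts
Ratio = 2137.7 / 551.7 = 3.8748

3.8748


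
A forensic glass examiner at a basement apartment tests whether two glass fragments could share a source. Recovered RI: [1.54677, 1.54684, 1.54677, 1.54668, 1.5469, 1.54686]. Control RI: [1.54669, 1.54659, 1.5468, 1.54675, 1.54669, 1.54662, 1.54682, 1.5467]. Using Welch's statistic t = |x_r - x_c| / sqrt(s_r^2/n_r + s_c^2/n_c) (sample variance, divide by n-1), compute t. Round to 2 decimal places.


Welch's t-criterion for glass RI comparison:
Recovered mean = sum / n_r = 9.28082 / 6 = 1.5468033
Control mean = sum / n_c = 12.37366 / 8 = 1.5467075
Recovered sample variance s_r^2 = 6.26667e-09
Control sample variance s_c^2 = 6.45e-09
Welch SE (unpooled) = sqrt(s_r^2/n_r + s_c^2/n_c) = sqrt(1.04444e-09 + 8.0625e-10) = sqrt(1.85069e-09) = 4.30196e-05
|mean_r - mean_c| = 9.58333e-05
t = 9.58333e-05 / 4.30196e-05 = 2.23

2.23


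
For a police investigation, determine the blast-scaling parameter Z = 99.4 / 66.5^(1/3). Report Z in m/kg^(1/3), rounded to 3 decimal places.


Scaled distance calculation:
W^(1/3) = 66.5^(1/3) = 4.05142
Z = R / W^(1/3) = 99.4 / 4.05142
Z = 24.535 m/kg^(1/3)

24.535


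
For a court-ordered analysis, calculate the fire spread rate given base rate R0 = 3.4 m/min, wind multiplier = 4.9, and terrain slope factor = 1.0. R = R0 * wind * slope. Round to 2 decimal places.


Fire spread rate calculation:
R = R0 * wind_factor * slope_factor
= 3.4 * 4.9 * 1.0
= 16.66 * 1.0
= 16.66 m/min

16.66


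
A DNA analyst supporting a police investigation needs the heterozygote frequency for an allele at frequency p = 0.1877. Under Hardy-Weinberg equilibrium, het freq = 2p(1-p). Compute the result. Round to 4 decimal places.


Hardy-Weinberg heterozygote frequency:
q = 1 - p = 1 - 0.1877 = 0.8123
2pq = 2 * 0.1877 * 0.8123 = 0.3049

0.3049


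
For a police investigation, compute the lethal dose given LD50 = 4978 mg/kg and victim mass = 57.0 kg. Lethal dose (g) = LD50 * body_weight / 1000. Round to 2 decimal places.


Lethal dose calculation:
Lethal dose = LD50 * body_weight / 1000
= 4978 * 57.0 / 1000
= 283746 / 1000
= 283.75 g

283.75


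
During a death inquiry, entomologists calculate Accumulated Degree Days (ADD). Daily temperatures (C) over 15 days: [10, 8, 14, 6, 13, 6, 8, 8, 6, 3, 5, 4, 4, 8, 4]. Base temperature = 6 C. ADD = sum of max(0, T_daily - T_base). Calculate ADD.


Computing ADD day by day:
Day 1: max(0, 10 - 6) = 4
Day 2: max(0, 8 - 6) = 2
Day 3: max(0, 14 - 6) = 8
Day 4: max(0, 6 - 6) = 0
Day 5: max(0, 13 - 6) = 7
Day 6: max(0, 6 - 6) = 0
Day 7: max(0, 8 - 6) = 2
Day 8: max(0, 8 - 6) = 2
Day 9: max(0, 6 - 6) = 0
Day 10: max(0, 3 - 6) = 0
Day 11: max(0, 5 - 6) = 0
Day 12: max(0, 4 - 6) = 0
Day 13: max(0, 4 - 6) = 0
Day 14: max(0, 8 - 6) = 2
Day 15: max(0, 4 - 6) = 0
Total ADD = 27

27


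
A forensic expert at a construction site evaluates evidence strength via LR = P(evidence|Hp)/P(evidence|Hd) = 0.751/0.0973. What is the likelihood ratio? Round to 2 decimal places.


Likelihood ratio calculation:
LR = P(E|Hp) / P(E|Hd)
LR = 0.751 / 0.0973
LR = 7.72

7.72


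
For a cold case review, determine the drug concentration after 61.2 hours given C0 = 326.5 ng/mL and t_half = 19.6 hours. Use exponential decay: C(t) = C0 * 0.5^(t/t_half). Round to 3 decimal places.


Drug concentration decay:
Number of half-lives = t / t_half = 61.2 / 19.6 = 3.122449
Decay factor = 0.5^3.122449 = 0.11482837
C(t) = 326.5 * 0.11482837 = 37.491 ng/mL

37.491


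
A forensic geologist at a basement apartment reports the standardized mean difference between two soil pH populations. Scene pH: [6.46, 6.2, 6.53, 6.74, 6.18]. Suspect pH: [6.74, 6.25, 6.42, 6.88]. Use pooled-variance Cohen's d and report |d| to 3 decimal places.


Pooled-variance Cohen's d for soil pH comparison:
Scene mean = 32.11 / 5 = 6.422
Suspect mean = 26.29 / 4 = 6.5725
Scene sample variance s_s^2 = 0.05552
Suspect sample variance s_c^2 = 0.083292
Pooled variance = ((n_s-1)*s_s^2 + (n_c-1)*s_c^2) / (n_s + n_c - 2) = 0.067422
Pooled SD = sqrt(0.067422) = 0.259657
Mean difference = -0.1505
|d| = |-0.1505| / 0.259657 = 0.580

0.580


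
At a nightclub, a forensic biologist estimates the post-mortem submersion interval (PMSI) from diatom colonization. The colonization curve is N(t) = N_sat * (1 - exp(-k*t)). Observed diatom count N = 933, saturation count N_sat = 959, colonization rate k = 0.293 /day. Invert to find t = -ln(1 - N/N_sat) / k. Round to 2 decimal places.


PMSI from diatom colonization curve:
N / N_sat = 933 / 959 = 0.972888
1 - N/N_sat = 0.027112
ln(1 - N/N_sat) = -3.607779
t = -ln(1 - N/N_sat) / k = -(-3.607779) / 0.293 = 12.31 days

12.31


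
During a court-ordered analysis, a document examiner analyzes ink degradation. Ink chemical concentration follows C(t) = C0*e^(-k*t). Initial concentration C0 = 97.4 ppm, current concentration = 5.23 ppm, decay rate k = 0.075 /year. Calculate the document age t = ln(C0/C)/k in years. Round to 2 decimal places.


Document age estimation:
C0/C = 97.4 / 5.23 = 18.623327
ln(C0/C) = 2.924415
t = 2.924415 / 0.075 = 38.99 years

38.99


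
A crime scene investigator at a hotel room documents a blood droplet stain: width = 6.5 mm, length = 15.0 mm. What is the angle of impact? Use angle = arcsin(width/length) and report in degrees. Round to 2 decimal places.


Blood spatter impact angle calculation:
width / length = 6.5 / 15.0 = 0.433333
angle = arcsin(0.433333)
angle = 25.68 degrees

25.68


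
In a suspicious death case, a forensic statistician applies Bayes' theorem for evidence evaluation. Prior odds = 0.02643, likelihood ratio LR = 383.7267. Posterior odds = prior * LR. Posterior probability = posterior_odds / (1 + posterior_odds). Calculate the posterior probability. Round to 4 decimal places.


Bayesian evidence evaluation:
Posterior odds = prior_odds * LR = 0.02643 * 383.7267 = 10.1419
Posterior probability = posterior_odds / (1 + posterior_odds)
= 10.1419 / (1 + 10.1419)
= 10.1419 / 11.1419
= 0.9102

0.9102


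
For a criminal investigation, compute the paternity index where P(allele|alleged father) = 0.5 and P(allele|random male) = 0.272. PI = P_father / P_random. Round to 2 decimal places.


Paternity Index calculation:
PI = P(allele|father) / P(allele|random)
PI = 0.5 / 0.272
PI = 1.84

1.84


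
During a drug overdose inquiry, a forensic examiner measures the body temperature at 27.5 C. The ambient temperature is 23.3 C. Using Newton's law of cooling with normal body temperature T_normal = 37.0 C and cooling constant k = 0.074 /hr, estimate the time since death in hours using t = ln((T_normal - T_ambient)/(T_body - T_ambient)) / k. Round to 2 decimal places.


Using Newton's law of cooling:
t = ln((T_normal - T_ambient) / (T_body - T_ambient)) / k
T_normal - T_ambient = 13.7
T_body - T_ambient = 4.2
Ratio = 3.261905
ln(ratio) = 1.182311
t = 1.182311 / 0.074 = 15.98 hours

15.98


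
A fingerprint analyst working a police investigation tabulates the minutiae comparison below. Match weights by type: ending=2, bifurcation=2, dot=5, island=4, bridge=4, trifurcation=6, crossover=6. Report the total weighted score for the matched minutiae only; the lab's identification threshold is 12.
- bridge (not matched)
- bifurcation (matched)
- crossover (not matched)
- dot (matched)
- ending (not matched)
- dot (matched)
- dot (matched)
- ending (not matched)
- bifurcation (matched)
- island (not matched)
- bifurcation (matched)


Weighted minutiae match score:
  bridge: not matched, +0
  bifurcation: matched, +2 (running total 2)
  crossover: not matched, +0
  dot: matched, +5 (running total 7)
  ending: not matched, +0
  dot: matched, +5 (running total 12)
  dot: matched, +5 (running total 17)
  ending: not matched, +0
  bifurcation: matched, +2 (running total 19)
  island: not matched, +0
  bifurcation: matched, +2 (running total 21)
Total score = 21
Threshold = 12; verdict = identification

21


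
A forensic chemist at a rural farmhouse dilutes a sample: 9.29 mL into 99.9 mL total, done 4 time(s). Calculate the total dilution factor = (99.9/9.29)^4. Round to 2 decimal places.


Dilution factor calculation:
Single dilution = V_total / V_sample = 99.9 / 9.29 ≈ 10.753498
Number of dilutions = 4
Total DF = (99.9 / 9.29)^4 (full precision, rounded at the end) = 13372.08

13372.08


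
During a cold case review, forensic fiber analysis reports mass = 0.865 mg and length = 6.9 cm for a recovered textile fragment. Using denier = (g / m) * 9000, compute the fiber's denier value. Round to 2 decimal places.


Denier calculation:
Mass in grams = 0.865 mg / 1000 = 0.000865 g
Length in meters = 6.9 cm / 100 = 0.069 m
Linear density = mass / length = 0.000865 / 0.069 = 0.01253623 g/m
Denier = (g/m) * 9000 = 0.01253623 * 9000 = 112.83

112.83


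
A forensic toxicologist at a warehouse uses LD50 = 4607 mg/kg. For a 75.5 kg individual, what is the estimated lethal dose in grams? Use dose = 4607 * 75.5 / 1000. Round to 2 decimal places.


Lethal dose calculation:
Lethal dose = LD50 * body_weight / 1000
= 4607 * 75.5 / 1000
= 347828.5 / 1000
= 347.83 g

347.83


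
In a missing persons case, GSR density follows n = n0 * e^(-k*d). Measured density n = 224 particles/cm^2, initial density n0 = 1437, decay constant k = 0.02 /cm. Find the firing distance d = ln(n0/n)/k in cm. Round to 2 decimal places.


GSR distance calculation:
n0/n = 1437 / 224 = 6.415179
ln(n0/n) = 1.858667
d = 1.858667 / 0.02 = 92.93 cm

92.93


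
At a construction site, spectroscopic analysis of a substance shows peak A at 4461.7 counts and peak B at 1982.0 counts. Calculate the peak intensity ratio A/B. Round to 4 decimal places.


Spectral peak ratio:
Peak A = 4461.7 counts
Peak B = 1982.0 counts
Ratio = 4461.7 / 1982.0 = 2.2511

2.2511


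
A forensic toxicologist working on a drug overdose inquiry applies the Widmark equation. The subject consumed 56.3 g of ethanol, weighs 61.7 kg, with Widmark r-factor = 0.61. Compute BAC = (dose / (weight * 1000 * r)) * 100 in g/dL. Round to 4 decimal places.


Applying the Widmark formula:
BAC = (dose_g / (body_wt * 1000 * r)) * 100
Denominator = 61.7 * 1000 * 0.61 = 37637
BAC = (56.3 / 37637) * 100
BAC = 0.1496 g/dL

0.1496


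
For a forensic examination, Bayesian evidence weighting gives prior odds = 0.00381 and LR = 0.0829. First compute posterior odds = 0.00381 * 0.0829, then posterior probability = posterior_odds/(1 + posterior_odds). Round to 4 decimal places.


Bayesian evidence evaluation:
Posterior odds = prior_odds * LR = 0.00381 * 0.0829 = 0.000315849
Posterior probability = posterior_odds / (1 + posterior_odds)
= 0.000315849 / (1 + 0.000315849)
= 0.000315849 / 1.000315849
= 0.0003

0.0003


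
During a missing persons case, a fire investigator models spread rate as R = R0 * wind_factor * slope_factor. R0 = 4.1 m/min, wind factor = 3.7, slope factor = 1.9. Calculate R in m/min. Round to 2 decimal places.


Fire spread rate calculation:
R = R0 * wind_factor * slope_factor
= 4.1 * 3.7 * 1.9
= 15.17 * 1.9
= 28.82 m/min

28.82


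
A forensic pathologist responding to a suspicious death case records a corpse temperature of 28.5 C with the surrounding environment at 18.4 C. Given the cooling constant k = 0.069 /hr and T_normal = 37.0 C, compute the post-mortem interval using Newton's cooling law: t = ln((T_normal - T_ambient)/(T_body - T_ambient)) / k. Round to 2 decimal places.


Using Newton's law of cooling:
t = ln((T_normal - T_ambient) / (T_body - T_ambient)) / k
T_normal - T_ambient = 18.6
T_body - T_ambient = 10.1
Ratio = 1.841584
ln(ratio) = 0.610626
t = 0.610626 / 0.069 = 8.85 hours

8.85


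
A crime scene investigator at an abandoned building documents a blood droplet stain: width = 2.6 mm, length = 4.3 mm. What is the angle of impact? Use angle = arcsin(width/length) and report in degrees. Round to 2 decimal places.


Blood spatter impact angle calculation:
width / length = 2.6 / 4.3 = 0.604651
angle = arcsin(0.604651)
angle = 37.20 degrees

37.20


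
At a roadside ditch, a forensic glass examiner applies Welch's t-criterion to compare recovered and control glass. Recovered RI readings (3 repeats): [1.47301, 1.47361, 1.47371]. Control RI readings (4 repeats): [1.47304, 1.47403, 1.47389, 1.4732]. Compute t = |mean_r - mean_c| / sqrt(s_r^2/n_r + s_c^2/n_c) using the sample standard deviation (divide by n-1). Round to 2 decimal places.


Welch's t-criterion for glass RI comparison:
Recovered mean = sum / n_r = 4.42033 / 3 = 1.4734433
Control mean = sum / n_c = 5.89416 / 4 = 1.47354
Recovered sample variance s_r^2 = 1.43333e-07
Control sample variance s_c^2 = 2.42733e-07
Welch SE (unpooled) = sqrt(s_r^2/n_r + s_c^2/n_c) = sqrt(4.77778e-08 + 6.06833e-08) = sqrt(1.08461e-07) = 0.000329334
|mean_r - mean_c| = 9.66667e-05
t = 9.66667e-05 / 0.000329334 = 0.29

0.29


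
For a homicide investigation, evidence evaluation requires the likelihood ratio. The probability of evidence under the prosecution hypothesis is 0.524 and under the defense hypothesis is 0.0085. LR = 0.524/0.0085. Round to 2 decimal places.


Likelihood ratio calculation:
LR = P(E|Hp) / P(E|Hd)
LR = 0.524 / 0.0085
LR = 61.65

61.65


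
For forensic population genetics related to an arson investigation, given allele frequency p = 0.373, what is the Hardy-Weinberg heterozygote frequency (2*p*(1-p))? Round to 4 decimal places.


Hardy-Weinberg heterozygote frequency:
q = 1 - p = 1 - 0.373 = 0.627
2pq = 2 * 0.373 * 0.627 = 0.4677

0.4677


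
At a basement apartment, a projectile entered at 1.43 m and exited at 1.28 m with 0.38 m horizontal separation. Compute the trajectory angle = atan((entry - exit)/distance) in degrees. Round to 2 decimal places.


Bullet trajectory angle:
Height difference = 1.43 - 1.28 = 0.15 m
angle = atan(0.15 / 0.38)
angle = atan(0.394737)
angle = 21.54 degrees

21.54


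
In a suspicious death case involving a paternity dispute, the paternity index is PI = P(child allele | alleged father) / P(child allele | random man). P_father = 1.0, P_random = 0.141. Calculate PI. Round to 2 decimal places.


Paternity Index calculation:
PI = P(allele|father) / P(allele|random)
PI = 1.0 / 0.141
PI = 7.09

7.09


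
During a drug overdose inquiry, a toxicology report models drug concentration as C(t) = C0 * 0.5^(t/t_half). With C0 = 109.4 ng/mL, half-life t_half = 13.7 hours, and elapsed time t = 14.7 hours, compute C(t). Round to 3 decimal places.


Drug concentration decay:
Number of half-lives = t / t_half = 14.7 / 13.7 = 1.072993
Decay factor = 0.5^1.072993 = 0.47533186
C(t) = 109.4 * 0.47533186 = 52.001 ng/mL

52.001


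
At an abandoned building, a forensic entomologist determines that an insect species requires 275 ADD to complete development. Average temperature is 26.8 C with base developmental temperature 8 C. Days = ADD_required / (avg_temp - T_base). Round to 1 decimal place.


Insect development time:
Effective temperature = avg_temp - T_base = 26.8 - 8 = 18.8 C
Days = ADD / effective_temp = 275 / 18.8 = 14.6 days

14.6


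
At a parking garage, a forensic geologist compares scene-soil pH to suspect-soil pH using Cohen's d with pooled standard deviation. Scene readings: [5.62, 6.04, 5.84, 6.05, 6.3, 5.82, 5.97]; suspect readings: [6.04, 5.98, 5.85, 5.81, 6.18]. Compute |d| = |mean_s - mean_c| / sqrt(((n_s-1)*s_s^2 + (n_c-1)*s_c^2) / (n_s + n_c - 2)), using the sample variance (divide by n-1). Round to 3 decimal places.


Pooled-variance Cohen's d for soil pH comparison:
Scene mean = 41.64 / 7 = 5.948571
Suspect mean = 29.86 / 5 = 5.972
Scene sample variance s_s^2 = 0.046481
Suspect sample variance s_c^2 = 0.02227
Pooled variance = ((n_s-1)*s_s^2 + (n_c-1)*s_c^2) / (n_s + n_c - 2) = 0.036797
Pooled SD = sqrt(0.036797) = 0.191825
Mean difference = -0.023429
|d| = |-0.023429| / 0.191825 = 0.122

0.122


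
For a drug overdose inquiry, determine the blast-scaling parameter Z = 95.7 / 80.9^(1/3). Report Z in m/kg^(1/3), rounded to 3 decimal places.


Scaled distance calculation:
W^(1/3) = 80.9^(1/3) = 4.324967
Z = R / W^(1/3) = 95.7 / 4.324967
Z = 22.127 m/kg^(1/3)

22.127


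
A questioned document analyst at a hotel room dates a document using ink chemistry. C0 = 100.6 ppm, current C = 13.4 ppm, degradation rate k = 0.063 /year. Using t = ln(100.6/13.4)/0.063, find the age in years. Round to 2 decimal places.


Document age estimation:
C0/C = 100.6 / 13.4 = 7.507463
ln(C0/C) = 2.015898
t = 2.015898 / 0.063 = 32.00 years

32.00


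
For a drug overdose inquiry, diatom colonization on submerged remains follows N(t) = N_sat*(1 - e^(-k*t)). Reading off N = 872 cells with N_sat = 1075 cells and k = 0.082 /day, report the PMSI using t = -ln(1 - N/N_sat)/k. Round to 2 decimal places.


PMSI from diatom colonization curve:
N / N_sat = 872 / 1075 = 0.811163
1 - N/N_sat = 0.188837
ln(1 - N/N_sat) = -1.666871
t = -ln(1 - N/N_sat) / k = -(-1.666871) / 0.082 = 20.33 days

20.33


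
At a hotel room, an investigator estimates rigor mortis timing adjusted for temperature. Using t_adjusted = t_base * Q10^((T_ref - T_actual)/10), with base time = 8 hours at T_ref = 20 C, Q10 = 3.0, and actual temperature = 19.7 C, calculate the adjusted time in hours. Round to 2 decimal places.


Rigor mortis time adjustment:
Exponent = (T_ref - T_actual) / 10 = (20 - 19.7) / 10 = 0.03
Q10 factor = 3.0^0.03 = 1.03351
t_adjusted = 8 * 1.03351 = 8.27 hours

8.27


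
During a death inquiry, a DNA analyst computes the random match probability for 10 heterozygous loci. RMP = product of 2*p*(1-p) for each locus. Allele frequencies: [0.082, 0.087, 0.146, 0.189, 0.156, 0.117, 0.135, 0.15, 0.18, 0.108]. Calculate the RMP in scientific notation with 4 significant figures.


Computing RMP for 10 loci:
Locus 1: 2 * 0.082 * 0.918 = 0.150552
Locus 2: 2 * 0.087 * 0.913 = 0.158862
Locus 3: 2 * 0.146 * 0.854 = 0.249368
Locus 4: 2 * 0.189 * 0.811 = 0.306558
Locus 5: 2 * 0.156 * 0.844 = 0.263328
Locus 6: 2 * 0.117 * 0.883 = 0.206622
Locus 7: 2 * 0.135 * 0.865 = 0.23355
Locus 8: 2 * 0.15 * 0.85 = 0.255
Locus 9: 2 * 0.18 * 0.82 = 0.2952
Locus 10: 2 * 0.108 * 0.892 = 0.192672
RMP = 3.370e-07

3.370e-07


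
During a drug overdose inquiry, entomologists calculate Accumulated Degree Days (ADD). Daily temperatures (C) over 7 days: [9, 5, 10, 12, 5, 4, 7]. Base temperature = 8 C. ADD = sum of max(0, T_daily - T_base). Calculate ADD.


Computing ADD day by day:
Day 1: max(0, 9 - 8) = 1
Day 2: max(0, 5 - 8) = 0
Day 3: max(0, 10 - 8) = 2
Day 4: max(0, 12 - 8) = 4
Day 5: max(0, 5 - 8) = 0
Day 6: max(0, 4 - 8) = 0
Day 7: max(0, 7 - 8) = 0
Total ADD = 7

7


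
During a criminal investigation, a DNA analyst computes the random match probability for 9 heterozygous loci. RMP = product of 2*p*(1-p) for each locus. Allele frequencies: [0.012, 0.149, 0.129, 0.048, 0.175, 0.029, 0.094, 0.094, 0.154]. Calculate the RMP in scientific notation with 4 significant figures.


Computing RMP for 9 loci:
Locus 1: 2 * 0.012 * 0.988 = 0.023712
Locus 2: 2 * 0.149 * 0.851 = 0.253598
Locus 3: 2 * 0.129 * 0.871 = 0.224718
Locus 4: 2 * 0.048 * 0.952 = 0.091392
Locus 5: 2 * 0.175 * 0.825 = 0.28875
Locus 6: 2 * 0.029 * 0.971 = 0.056318
Locus 7: 2 * 0.094 * 0.906 = 0.170328
Locus 8: 2 * 0.094 * 0.906 = 0.170328
Locus 9: 2 * 0.154 * 0.846 = 0.260568
RMP = 1.518e-08

1.518e-08


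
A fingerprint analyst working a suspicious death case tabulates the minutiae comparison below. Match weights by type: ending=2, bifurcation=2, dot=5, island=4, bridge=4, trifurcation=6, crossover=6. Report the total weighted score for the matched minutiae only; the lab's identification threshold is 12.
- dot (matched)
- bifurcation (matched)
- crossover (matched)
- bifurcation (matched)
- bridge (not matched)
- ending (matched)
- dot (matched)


Weighted minutiae match score:
  dot: matched, +5 (running total 5)
  bifurcation: matched, +2 (running total 7)
  crossover: matched, +6 (running total 13)
  bifurcation: matched, +2 (running total 15)
  bridge: not matched, +0
  ending: matched, +2 (running total 17)
  dot: matched, +5 (running total 22)
Total score = 22
Threshold = 12; verdict = identification

22


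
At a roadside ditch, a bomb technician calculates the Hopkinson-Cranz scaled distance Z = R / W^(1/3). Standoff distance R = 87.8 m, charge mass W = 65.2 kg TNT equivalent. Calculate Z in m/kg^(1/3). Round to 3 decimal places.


Scaled distance calculation:
W^(1/3) = 65.2^(1/3) = 4.024845
Z = R / W^(1/3) = 87.8 / 4.024845
Z = 21.815 m/kg^(1/3)

21.815


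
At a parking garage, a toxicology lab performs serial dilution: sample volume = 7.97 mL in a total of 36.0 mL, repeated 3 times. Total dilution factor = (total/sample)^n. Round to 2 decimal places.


Dilution factor calculation:
Single dilution = V_total / V_sample = 36.0 / 7.97 ≈ 4.516939
Number of dilutions = 3
Total DF = (36.0 / 7.97)^3 (full precision, rounded at the end) = 92.16

92.16


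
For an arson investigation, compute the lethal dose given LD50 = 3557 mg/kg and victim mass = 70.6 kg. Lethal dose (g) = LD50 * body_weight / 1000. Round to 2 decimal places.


Lethal dose calculation:
Lethal dose = LD50 * body_weight / 1000
= 3557 * 70.6 / 1000
= 251124.2 / 1000
= 251.12 g

251.12


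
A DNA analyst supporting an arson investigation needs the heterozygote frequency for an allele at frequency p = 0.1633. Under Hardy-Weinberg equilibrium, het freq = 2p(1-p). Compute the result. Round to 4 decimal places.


Hardy-Weinberg heterozygote frequency:
q = 1 - p = 1 - 0.1633 = 0.8367
2pq = 2 * 0.1633 * 0.8367 = 0.2733

0.2733


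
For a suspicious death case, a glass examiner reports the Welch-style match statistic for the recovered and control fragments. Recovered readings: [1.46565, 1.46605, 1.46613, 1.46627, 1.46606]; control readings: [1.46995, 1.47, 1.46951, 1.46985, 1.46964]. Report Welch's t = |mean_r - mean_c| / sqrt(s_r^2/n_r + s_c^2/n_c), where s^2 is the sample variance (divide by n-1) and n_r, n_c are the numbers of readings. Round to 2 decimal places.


Welch's t-criterion for glass RI comparison:
Recovered mean = sum / n_r = 7.33016 / 5 = 1.466032
Control mean = sum / n_c = 7.34895 / 5 = 1.46979
Recovered sample variance s_r^2 = 5.332e-08
Control sample variance s_c^2 = 4.355e-08
Welch SE (unpooled) = sqrt(s_r^2/n_r + s_c^2/n_c) = sqrt(1.0664e-08 + 8.71e-09) = sqrt(1.9374e-08) = 0.000139191
|mean_r - mean_c| = 0.003758
t = 0.003758 / 0.000139191 = 27.00

27.00


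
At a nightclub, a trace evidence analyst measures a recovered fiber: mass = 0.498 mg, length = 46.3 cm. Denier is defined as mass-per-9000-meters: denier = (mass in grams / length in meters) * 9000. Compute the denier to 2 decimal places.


Denier calculation:
Mass in grams = 0.498 mg / 1000 = 0.000498 g
Length in meters = 46.3 cm / 100 = 0.463 m
Linear density = mass / length = 0.000498 / 0.463 = 0.00107559 g/m
Denier = (g/m) * 9000 = 0.00107559 * 9000 = 9.68

9.68


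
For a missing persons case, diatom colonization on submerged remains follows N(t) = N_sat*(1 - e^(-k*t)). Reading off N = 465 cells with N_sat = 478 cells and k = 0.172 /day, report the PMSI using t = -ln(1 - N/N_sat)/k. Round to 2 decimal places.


PMSI from diatom colonization curve:
N / N_sat = 465 / 478 = 0.972803
1 - N/N_sat = 0.027197
ln(1 - N/N_sat) = -3.604649
t = -ln(1 - N/N_sat) / k = -(-3.604649) / 0.172 = 20.96 days

20.96


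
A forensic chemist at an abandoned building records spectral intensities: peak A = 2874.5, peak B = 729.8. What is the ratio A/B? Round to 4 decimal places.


Spectral peak ratio:
Peak A = 2874.5 counts
Peak B = 729.8 counts
Ratio = 2874.5 / 729.8 = 3.9388

3.9388


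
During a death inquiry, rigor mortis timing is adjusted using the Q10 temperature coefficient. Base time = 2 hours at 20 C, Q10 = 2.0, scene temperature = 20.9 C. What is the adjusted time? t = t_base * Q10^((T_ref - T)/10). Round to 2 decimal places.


Rigor mortis time adjustment:
Exponent = (T_ref - T_actual) / 10 = (20 - 20.9) / 10 = -0.09
Q10 factor = 2.0^-0.09 = 0.93952
t_adjusted = 2 * 0.93952 = 1.88 hours

1.88


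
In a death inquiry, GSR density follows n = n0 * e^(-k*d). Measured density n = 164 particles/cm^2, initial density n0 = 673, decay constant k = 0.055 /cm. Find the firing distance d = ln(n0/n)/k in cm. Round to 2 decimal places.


GSR distance calculation:
n0/n = 673 / 164 = 4.103659
ln(n0/n) = 1.411879
d = 1.411879 / 0.055 = 25.67 cm

25.67


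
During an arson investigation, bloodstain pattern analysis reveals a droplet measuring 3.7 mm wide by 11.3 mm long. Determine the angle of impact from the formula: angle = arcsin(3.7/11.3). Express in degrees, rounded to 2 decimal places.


Blood spatter impact angle calculation:
width / length = 3.7 / 11.3 = 0.327434
angle = arcsin(0.327434)
angle = 19.11 degrees

19.11


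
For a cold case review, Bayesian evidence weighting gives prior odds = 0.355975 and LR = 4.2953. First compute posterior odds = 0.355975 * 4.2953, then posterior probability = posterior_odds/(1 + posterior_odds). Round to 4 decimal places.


Bayesian evidence evaluation:
Posterior odds = prior_odds * LR = 0.355975 * 4.2953 = 1.529019
Posterior probability = posterior_odds / (1 + posterior_odds)
= 1.529019 / (1 + 1.529019)
= 1.529019 / 2.529019
= 0.6046

0.6046


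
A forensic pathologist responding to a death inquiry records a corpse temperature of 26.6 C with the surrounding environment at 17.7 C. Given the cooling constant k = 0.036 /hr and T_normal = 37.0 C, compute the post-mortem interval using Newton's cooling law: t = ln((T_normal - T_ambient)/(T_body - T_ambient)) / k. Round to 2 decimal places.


Using Newton's law of cooling:
t = ln((T_normal - T_ambient) / (T_body - T_ambient)) / k
T_normal - T_ambient = 19.3
T_body - T_ambient = 8.9
Ratio = 2.168539
ln(ratio) = 0.774054
t = 0.774054 / 0.036 = 21.50 hours

21.50


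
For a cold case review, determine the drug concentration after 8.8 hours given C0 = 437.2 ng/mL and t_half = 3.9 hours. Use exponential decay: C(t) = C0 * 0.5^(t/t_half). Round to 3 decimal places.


Drug concentration decay:
Number of half-lives = t / t_half = 8.8 / 3.9 = 2.25641
Decay factor = 0.5^2.25641 = 0.20929213
C(t) = 437.2 * 0.20929213 = 91.503 ng/mL

91.503


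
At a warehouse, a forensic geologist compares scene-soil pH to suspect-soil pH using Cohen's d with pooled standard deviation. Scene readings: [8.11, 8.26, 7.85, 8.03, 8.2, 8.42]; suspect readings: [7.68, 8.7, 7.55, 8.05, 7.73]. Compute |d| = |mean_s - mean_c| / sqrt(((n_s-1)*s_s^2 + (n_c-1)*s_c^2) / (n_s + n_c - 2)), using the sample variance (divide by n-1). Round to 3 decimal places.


Pooled-variance Cohen's d for soil pH comparison:
Scene mean = 48.87 / 6 = 8.145
Suspect mean = 39.71 / 5 = 7.942
Scene sample variance s_s^2 = 0.03867
Suspect sample variance s_c^2 = 0.21337
Pooled variance = ((n_s-1)*s_s^2 + (n_c-1)*s_c^2) / (n_s + n_c - 2) = 0.116314
Pooled SD = sqrt(0.116314) = 0.341048
Mean difference = 0.203
|d| = |0.203| / 0.341048 = 0.595

0.595


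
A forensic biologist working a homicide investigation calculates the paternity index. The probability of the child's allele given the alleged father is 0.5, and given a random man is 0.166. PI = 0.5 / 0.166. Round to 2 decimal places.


Paternity Index calculation:
PI = P(allele|father) / P(allele|random)
PI = 0.5 / 0.166
PI = 3.01

3.01


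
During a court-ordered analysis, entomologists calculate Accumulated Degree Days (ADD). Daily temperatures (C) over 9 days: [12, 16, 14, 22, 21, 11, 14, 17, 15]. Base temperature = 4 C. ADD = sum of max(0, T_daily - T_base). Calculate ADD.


Computing ADD day by day:
Day 1: max(0, 12 - 4) = 8
Day 2: max(0, 16 - 4) = 12
Day 3: max(0, 14 - 4) = 10
Day 4: max(0, 22 - 4) = 18
Day 5: max(0, 21 - 4) = 17
Day 6: max(0, 11 - 4) = 7
Day 7: max(0, 14 - 4) = 10
Day 8: max(0, 17 - 4) = 13
Day 9: max(0, 15 - 4) = 11
Total ADD = 106

106


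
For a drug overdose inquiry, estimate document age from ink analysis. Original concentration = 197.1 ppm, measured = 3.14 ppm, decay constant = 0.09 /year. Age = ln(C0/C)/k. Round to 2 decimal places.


Document age estimation:
C0/C = 197.1 / 3.14 = 62.770701
ln(C0/C) = 4.139488
t = 4.139488 / 0.09 = 45.99 years

45.99
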